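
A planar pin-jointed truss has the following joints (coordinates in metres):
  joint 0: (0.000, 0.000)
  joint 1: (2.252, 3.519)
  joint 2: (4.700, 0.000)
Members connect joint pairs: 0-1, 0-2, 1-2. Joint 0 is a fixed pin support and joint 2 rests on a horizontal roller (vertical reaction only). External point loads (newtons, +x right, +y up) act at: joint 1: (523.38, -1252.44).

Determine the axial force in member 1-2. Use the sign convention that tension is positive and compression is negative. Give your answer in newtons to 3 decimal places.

N=3 nodes, M=3 members, R=3 reactions → 2N=6, M+R=6
member 0 (0-1): L=4.1779, (cx,cy)=(0.5390,0.8423)
member 1 (0-2): L=4.7000, (cx,cy)=(1.0000,0.0000)
member 2 (1-2): L=4.2867, (cx,cy)=(0.5711,-0.8209)
solve A·x = −loads:
  F[0-1] = -309.2382 N (compression)
  F[0-2] = +690.0676 N (tension)
  F[1-2] = -1208.3882 N (compression)
  Rx@0 = -523.3800 N
  Ry@0 = +260.4679 N
  Ry@2 = +991.9721 N

-1208.388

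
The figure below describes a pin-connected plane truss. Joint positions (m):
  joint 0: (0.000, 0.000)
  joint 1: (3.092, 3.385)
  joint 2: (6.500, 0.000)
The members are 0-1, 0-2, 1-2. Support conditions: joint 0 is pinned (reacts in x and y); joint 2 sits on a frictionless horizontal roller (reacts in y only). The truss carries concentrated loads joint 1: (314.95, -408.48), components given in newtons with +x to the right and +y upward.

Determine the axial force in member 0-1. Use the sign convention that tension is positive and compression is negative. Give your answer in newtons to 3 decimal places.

-67.927

N=3 nodes, M=3 members, R=3 reactions → 2N=6, M+R=6
member 0 (0-1): L=4.5846, (cx,cy)=(0.6744,0.7383)
member 1 (0-2): L=6.5000, (cx,cy)=(1.0000,0.0000)
member 2 (1-2): L=4.8034, (cx,cy)=(0.7095,-0.7047)
solve A·x = −loads:
  F[0-1] = -67.9267 N (compression)
  F[0-2] = +360.7618 N (tension)
  F[1-2] = -508.4755 N (compression)
  Rx@0 = -314.9500 N
  Ry@0 = +50.1529 N
  Ry@2 = +358.3271 N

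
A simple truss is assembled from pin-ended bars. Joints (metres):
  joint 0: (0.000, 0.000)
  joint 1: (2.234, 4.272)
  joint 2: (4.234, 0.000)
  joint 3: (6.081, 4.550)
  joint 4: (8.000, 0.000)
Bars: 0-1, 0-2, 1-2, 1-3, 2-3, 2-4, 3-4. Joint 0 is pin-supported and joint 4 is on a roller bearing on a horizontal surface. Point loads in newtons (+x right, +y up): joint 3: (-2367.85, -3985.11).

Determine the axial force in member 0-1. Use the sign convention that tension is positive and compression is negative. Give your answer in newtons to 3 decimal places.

N=5 nodes, M=7 members, R=3 reactions → 2N=10, M+R=10
member 0 (0-1): L=4.8209, (cx,cy)=(0.4634,0.8861)
member 1 (0-2): L=4.2340, (cx,cy)=(1.0000,0.0000)
member 2 (1-2): L=4.7170, (cx,cy)=(0.4240,-0.9057)
member 3 (1-3): L=3.8570, (cx,cy)=(0.9974,0.0721)
member 4 (2-3): L=4.9106, (cx,cy)=(0.3761,0.9266)
member 5 (2-4): L=3.7660, (cx,cy)=(1.0000,0.0000)
member 6 (3-4): L=4.9381, (cx,cy)=(0.3886,-0.9214)
solve A·x = −loads:
  F[0-1] = -2598.4857 N (compression)
  F[0-2] = -1163.7057 N (compression)
  F[1-2] = +2366.3578 N (tension)
  F[1-3] = -2213.2346 N (compression)
  F[2-3] = -2312.9658 N (compression)
  F[2-4] = +709.5943 N (tension)
  F[3-4] = -1825.9845 N (compression)
  Rx@0 = +2367.8500 N
  Ry@0 = +2302.6429 N
  Ry@4 = +1682.4671 N

-2598.486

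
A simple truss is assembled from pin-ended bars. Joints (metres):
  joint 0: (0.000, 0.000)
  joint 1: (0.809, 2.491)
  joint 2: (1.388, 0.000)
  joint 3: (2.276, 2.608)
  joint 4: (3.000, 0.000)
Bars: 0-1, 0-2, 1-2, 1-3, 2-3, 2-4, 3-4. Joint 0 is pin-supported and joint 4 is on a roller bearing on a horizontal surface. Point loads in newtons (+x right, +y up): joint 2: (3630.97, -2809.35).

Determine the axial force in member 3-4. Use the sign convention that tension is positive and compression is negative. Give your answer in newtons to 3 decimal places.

N=5 nodes, M=7 members, R=3 reactions → 2N=10, M+R=10
member 0 (0-1): L=2.6191, (cx,cy)=(0.3089,0.9511)
member 1 (0-2): L=1.3880, (cx,cy)=(1.0000,0.0000)
member 2 (1-2): L=2.5574, (cx,cy)=(0.2264,-0.9740)
member 3 (1-3): L=1.4717, (cx,cy)=(0.9968,0.0795)
member 4 (2-3): L=2.7550, (cx,cy)=(0.3223,0.9466)
member 5 (2-4): L=1.6120, (cx,cy)=(1.0000,0.0000)
member 6 (3-4): L=2.7066, (cx,cy)=(0.2675,-0.9636)
solve A·x = −loads:
  F[0-1] = -1587.1724 N (compression)
  F[0-2] = +4121.2277 N (tension)
  F[1-2] = +1482.1802 N (tension)
  F[1-3] = -828.4476 N (compression)
  F[2-3] = +1442.6486 N (tension)
  F[2-4] = +360.8320 N (tension)
  F[3-4] = -1348.9479 N (compression)
  Rx@0 = -3630.9700 N
  Ry@0 = +1509.5574 N
  Ry@4 = +1299.7926 N

-1348.948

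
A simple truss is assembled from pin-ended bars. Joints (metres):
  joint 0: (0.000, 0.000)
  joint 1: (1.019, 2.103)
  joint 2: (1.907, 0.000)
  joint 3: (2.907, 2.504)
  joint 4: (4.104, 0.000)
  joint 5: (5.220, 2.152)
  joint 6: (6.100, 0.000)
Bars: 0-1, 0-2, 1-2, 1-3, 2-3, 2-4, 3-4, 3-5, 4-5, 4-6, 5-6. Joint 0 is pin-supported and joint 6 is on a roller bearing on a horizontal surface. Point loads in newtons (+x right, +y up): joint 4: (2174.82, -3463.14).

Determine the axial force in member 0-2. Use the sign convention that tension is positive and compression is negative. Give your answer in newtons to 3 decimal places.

2723.900

N=7 nodes, M=11 members, R=3 reactions → 2N=14, M+R=14
member 0 (0-1): L=2.3369, (cx,cy)=(0.4361,0.8999)
member 1 (0-2): L=1.9070, (cx,cy)=(1.0000,0.0000)
member 2 (1-2): L=2.2828, (cx,cy)=(0.3890,-0.9212)
member 3 (1-3): L=1.9301, (cx,cy)=(0.9782,0.2078)
member 4 (2-3): L=2.6963, (cx,cy)=(0.3709,0.9287)
member 5 (2-4): L=2.1970, (cx,cy)=(1.0000,0.0000)
member 6 (3-4): L=2.7754, (cx,cy)=(0.4313,-0.9022)
member 7 (3-5): L=2.3396, (cx,cy)=(0.9886,-0.1505)
member 8 (4-5): L=2.4242, (cx,cy)=(0.4604,0.8877)
member 9 (4-6): L=1.9960, (cx,cy)=(1.0000,0.0000)
member 10 (5-6): L=2.3250, (cx,cy)=(0.3785,-0.9256)
solve A·x = −loads:
  F[0-1] = -1259.2048 N (compression)
  F[0-2] = +2723.9000 N (tension)
  F[1-2] = +1012.6549 N (tension)
  F[1-3] = -964.0349 N (compression)
  F[2-3] = -1004.5399 N (compression)
  F[2-4] = +3490.3824 N (tension)
  F[3-4] = +1593.8632 N (tension)
  F[3-5] = -2026.0408 N (compression)
  F[4-5] = +2281.2524 N (tension)
  F[4-6] = +952.7698 N (tension)
  F[5-6] = -2517.2329 N (compression)
  Rx@0 = -2174.8200 N
  Ry@0 = +1133.1848 N
  Ry@6 = +2329.9552 N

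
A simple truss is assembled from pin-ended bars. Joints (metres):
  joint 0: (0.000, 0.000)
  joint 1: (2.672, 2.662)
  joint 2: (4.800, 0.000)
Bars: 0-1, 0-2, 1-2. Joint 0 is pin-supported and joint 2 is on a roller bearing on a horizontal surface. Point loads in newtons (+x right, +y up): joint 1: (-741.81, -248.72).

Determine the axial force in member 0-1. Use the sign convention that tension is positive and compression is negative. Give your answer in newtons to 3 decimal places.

N=3 nodes, M=3 members, R=3 reactions → 2N=6, M+R=6
member 0 (0-1): L=3.7717, (cx,cy)=(0.7084,0.7058)
member 1 (0-2): L=4.8000, (cx,cy)=(1.0000,0.0000)
member 2 (1-2): L=3.4080, (cx,cy)=(0.6244,-0.7811)
solve A·x = −loads:
  F[0-1] = -739.1275 N (compression)
  F[0-2] = -218.1890 N (compression)
  F[1-2] = +349.4330 N (tension)
  Rx@0 = +741.8100 N
  Ry@0 = +521.6613 N
  Ry@2 = -272.9413 N

-739.128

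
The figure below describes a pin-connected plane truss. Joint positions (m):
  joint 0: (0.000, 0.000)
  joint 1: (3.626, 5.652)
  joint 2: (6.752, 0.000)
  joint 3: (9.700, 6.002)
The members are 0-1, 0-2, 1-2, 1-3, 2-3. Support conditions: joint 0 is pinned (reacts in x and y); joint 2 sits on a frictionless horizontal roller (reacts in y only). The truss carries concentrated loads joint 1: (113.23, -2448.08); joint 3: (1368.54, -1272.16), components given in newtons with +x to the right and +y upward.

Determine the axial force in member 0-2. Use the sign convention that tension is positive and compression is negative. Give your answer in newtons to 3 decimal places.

1011.294

N=4 nodes, M=5 members, R=3 reactions → 2N=8, M+R=8
member 0 (0-1): L=6.7151, (cx,cy)=(0.5400,0.8417)
member 1 (0-2): L=6.7520, (cx,cy)=(1.0000,0.0000)
member 2 (1-2): L=6.4589, (cx,cy)=(0.4840,-0.8751)
member 3 (1-3): L=6.0841, (cx,cy)=(0.9983,0.0575)
member 4 (2-3): L=6.6869, (cx,cy)=(0.4409,0.8976)
solve A·x = −loads:
  F[0-1] = +871.2924 N (tension)
  F[0-2] = +1011.2942 N (tension)
  F[1-2] = -3500.5200 N (compression)
  F[1-3] = +2054.8504 N (tension)
  F[2-3] = -1549.0290 N (compression)
  Rx@0 = -1481.7700 N
  Ry@0 = -733.3505 N
  Ry@2 = +4453.5905 N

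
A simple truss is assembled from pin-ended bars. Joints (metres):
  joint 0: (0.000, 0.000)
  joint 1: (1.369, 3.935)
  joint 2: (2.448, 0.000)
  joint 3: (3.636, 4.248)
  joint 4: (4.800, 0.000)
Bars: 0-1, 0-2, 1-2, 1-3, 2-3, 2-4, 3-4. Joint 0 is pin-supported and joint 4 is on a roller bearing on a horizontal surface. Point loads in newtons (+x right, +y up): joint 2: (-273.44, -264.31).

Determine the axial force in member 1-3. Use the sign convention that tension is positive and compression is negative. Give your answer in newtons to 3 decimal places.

N=5 nodes, M=7 members, R=3 reactions → 2N=10, M+R=10
member 0 (0-1): L=4.1663, (cx,cy)=(0.3286,0.9445)
member 1 (0-2): L=2.4480, (cx,cy)=(1.0000,0.0000)
member 2 (1-2): L=4.0803, (cx,cy)=(0.2644,-0.9644)
member 3 (1-3): L=2.2885, (cx,cy)=(0.9906,0.1368)
member 4 (2-3): L=4.4110, (cx,cy)=(0.2693,0.9630)
member 5 (2-4): L=2.3520, (cx,cy)=(1.0000,0.0000)
member 6 (3-4): L=4.4046, (cx,cy)=(0.2643,-0.9644)
solve A·x = −loads:
  F[0-1] = -137.1259 N (compression)
  F[0-2] = -228.3824 N (compression)
  F[1-2] = +123.1785 N (tension)
  F[1-3] = -78.3679 N (compression)
  F[2-3] = +151.0999 N (tension)
  F[2-4] = +36.9362 N (tension)
  F[3-4] = -139.7670 N (compression)
  Rx@0 = +273.4400 N
  Ry@0 = +129.5119 N
  Ry@4 = +134.7981 N

-78.368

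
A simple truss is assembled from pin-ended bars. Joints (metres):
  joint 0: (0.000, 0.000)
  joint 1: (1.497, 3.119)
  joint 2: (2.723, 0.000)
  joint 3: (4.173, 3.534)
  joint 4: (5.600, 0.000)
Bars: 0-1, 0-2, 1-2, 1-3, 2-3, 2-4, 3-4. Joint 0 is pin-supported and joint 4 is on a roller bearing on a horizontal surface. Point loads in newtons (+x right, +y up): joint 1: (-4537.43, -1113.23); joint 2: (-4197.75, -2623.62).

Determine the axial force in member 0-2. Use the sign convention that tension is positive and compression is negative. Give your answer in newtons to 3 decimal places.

-6483.819

N=5 nodes, M=7 members, R=3 reactions → 2N=10, M+R=10
member 0 (0-1): L=3.4596, (cx,cy)=(0.4327,0.9015)
member 1 (0-2): L=2.7230, (cx,cy)=(1.0000,0.0000)
member 2 (1-2): L=3.3513, (cx,cy)=(0.3658,-0.9307)
member 3 (1-3): L=2.7080, (cx,cy)=(0.9882,0.1533)
member 4 (2-3): L=3.8199, (cx,cy)=(0.3796,0.9252)
member 5 (2-4): L=2.8770, (cx,cy)=(1.0000,0.0000)
member 6 (3-4): L=3.8112, (cx,cy)=(0.3744,-0.9273)
solve A·x = −loads:
  F[0-1] = -5203.0179 N (compression)
  F[0-2] = -6483.8192 N (compression)
  F[1-2] = +3982.1209 N (tension)
  F[1-3] = +839.2120 N (tension)
  F[2-3] = -1170.0430 N (compression)
  F[2-4] = -385.1612 N (compression)
  F[3-4] = +1028.6885 N (tension)
  Rx@0 = +8735.1800 N
  Ry@0 = +4690.7110 N
  Ry@4 = -953.8610 N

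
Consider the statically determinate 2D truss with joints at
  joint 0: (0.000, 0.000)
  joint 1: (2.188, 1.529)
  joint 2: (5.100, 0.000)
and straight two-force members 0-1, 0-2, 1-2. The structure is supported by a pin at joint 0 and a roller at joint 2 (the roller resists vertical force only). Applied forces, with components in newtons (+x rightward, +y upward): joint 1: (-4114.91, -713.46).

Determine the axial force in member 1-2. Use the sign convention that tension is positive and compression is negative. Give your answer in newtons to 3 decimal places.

N=3 nodes, M=3 members, R=3 reactions → 2N=6, M+R=6
member 0 (0-1): L=2.6693, (cx,cy)=(0.8197,0.5728)
member 1 (0-2): L=5.1000, (cx,cy)=(1.0000,0.0000)
member 2 (1-2): L=3.2890, (cx,cy)=(0.8854,-0.4649)
solve A·x = −loads:
  F[0-1] = -2864.8981 N (compression)
  F[0-2] = -1766.5838 N (compression)
  F[1-2] = +1995.2992 N (tension)
  Rx@0 = +4114.9100 N
  Ry@0 = +1641.0378 N
  Ry@2 = -927.5778 N

1995.299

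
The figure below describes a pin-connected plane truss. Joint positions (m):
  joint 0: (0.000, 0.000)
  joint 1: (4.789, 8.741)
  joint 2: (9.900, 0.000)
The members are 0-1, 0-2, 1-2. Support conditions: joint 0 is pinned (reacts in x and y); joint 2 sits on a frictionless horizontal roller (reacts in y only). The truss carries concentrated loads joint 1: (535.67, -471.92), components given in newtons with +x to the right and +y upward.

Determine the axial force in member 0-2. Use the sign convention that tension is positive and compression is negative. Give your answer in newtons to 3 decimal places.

410.028

N=3 nodes, M=3 members, R=3 reactions → 2N=6, M+R=6
member 0 (0-1): L=9.9669, (cx,cy)=(0.4805,0.8770)
member 1 (0-2): L=9.9000, (cx,cy)=(1.0000,0.0000)
member 2 (1-2): L=10.1256, (cx,cy)=(0.5048,-0.8633)
solve A·x = −loads:
  F[0-1] = +261.4868 N (tension)
  F[0-2] = +410.0284 N (tension)
  F[1-2] = -812.3217 N (compression)
  Rx@0 = -535.6700 N
  Ry@0 = -229.3241 N
  Ry@2 = +701.2441 N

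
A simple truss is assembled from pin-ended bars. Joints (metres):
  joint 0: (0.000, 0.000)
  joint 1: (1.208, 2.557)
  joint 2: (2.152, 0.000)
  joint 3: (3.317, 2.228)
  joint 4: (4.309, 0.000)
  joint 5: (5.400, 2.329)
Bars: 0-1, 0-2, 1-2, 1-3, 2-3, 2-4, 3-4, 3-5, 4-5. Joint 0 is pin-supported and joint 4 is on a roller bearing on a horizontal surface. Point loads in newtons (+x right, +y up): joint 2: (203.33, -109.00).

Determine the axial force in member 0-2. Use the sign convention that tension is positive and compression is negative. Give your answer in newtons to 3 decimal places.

229.107

N=6 nodes, M=9 members, R=3 reactions → 2N=12, M+R=12
member 0 (0-1): L=2.8280, (cx,cy)=(0.4272,0.9042)
member 1 (0-2): L=2.1520, (cx,cy)=(1.0000,0.0000)
member 2 (1-2): L=2.7257, (cx,cy)=(0.3463,-0.9381)
member 3 (1-3): L=2.1345, (cx,cy)=(0.9880,-0.1541)
member 4 (2-3): L=2.5142, (cx,cy)=(0.4634,0.8862)
member 5 (2-4): L=2.1570, (cx,cy)=(1.0000,0.0000)
member 6 (3-4): L=2.4389, (cx,cy)=(0.4067,-0.9135)
member 7 (3-5): L=2.0854, (cx,cy)=(0.9988,0.0484)
member 8 (4-5): L=2.5719, (cx,cy)=(0.4242,0.9056)
solve A·x = −loads:
  F[0-1] = -60.3458 N (compression)
  F[0-2] = +229.1072 N (tension)
  F[1-2] = +66.2657 N (tension)
  F[1-3] = -49.3167 N (compression)
  F[2-3] = +52.8517 N (tension)
  F[2-4] = +24.2376 N (tension)
  F[3-4] = -59.5888 N (compression)
  F[3-5] = +0.0000 N (tension)
  F[4-5] = -0.0000 N (compression)
  Rx@0 = -203.3300 N
  Ry@0 = +54.5632 N
  Ry@4 = +54.4368 N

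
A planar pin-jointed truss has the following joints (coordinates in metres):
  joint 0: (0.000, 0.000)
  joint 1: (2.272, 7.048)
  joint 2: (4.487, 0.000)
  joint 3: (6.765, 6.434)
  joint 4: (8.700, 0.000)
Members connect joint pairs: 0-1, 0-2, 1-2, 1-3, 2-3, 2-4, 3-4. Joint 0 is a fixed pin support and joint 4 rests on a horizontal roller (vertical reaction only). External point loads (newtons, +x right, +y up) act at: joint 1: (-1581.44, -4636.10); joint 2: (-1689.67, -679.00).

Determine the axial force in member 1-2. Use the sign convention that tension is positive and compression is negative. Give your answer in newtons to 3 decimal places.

N=5 nodes, M=7 members, R=3 reactions → 2N=10, M+R=10
member 0 (0-1): L=7.4052, (cx,cy)=(0.3068,0.9518)
member 1 (0-2): L=4.4870, (cx,cy)=(1.0000,0.0000)
member 2 (1-2): L=7.3879, (cx,cy)=(0.2998,-0.9540)
member 3 (1-3): L=4.5348, (cx,cy)=(0.9908,-0.1354)
member 4 (2-3): L=6.8254, (cx,cy)=(0.3338,0.9427)
member 5 (2-4): L=4.2130, (cx,cy)=(1.0000,0.0000)
member 6 (3-4): L=6.7187, (cx,cy)=(0.2880,-0.9576)
solve A·x = −loads:
  F[0-1] = -5290.5036 N (compression)
  F[0-2] = -1647.9127 N (compression)
  F[1-2] = +443.5228 N (tension)
  F[1-3] = -176.3566 N (compression)
  F[2-3] = +271.4452 N (tension)
  F[2-4] = +84.1364 N (tension)
  F[3-4] = -292.1370 N (compression)
  Rx@0 = +3271.1100 N
  Ry@0 = +5035.3410 N
  Ry@4 = +279.7590 N

443.523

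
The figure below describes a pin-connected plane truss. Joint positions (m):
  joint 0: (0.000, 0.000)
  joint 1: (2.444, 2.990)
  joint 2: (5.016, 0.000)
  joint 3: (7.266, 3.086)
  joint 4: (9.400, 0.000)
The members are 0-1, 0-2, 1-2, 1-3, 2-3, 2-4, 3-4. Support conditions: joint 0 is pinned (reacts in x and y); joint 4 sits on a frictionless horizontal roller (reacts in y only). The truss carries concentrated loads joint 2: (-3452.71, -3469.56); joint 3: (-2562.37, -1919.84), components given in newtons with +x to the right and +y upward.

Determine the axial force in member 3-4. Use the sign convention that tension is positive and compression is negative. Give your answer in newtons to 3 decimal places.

-3032.454

N=5 nodes, M=7 members, R=3 reactions → 2N=10, M+R=10
member 0 (0-1): L=3.8618, (cx,cy)=(0.6329,0.7743)
member 1 (0-2): L=5.0160, (cx,cy)=(1.0000,0.0000)
member 2 (1-2): L=3.9440, (cx,cy)=(0.6521,-0.7581)
member 3 (1-3): L=4.8230, (cx,cy)=(0.9998,0.0199)
member 4 (2-3): L=3.8191, (cx,cy)=(0.5891,0.8080)
member 5 (2-4): L=4.3840, (cx,cy)=(1.0000,0.0000)
member 6 (3-4): L=3.7520, (cx,cy)=(0.5688,-0.8225)
solve A·x = −loads:
  F[0-1] = -3739.3374 N (compression)
  F[0-2] = -3648.5614 N (compression)
  F[1-2] = +3693.5809 N (tension)
  F[1-3] = -4776.1476 N (compression)
  F[2-3] = +828.4550 N (tension)
  F[2-4] = +1724.7582 N (tension)
  F[3-4] = -3032.4545 N (compression)
  Rx@0 = +6015.0800 N
  Ry@0 = +2895.2089 N
  Ry@4 = +2494.1911 N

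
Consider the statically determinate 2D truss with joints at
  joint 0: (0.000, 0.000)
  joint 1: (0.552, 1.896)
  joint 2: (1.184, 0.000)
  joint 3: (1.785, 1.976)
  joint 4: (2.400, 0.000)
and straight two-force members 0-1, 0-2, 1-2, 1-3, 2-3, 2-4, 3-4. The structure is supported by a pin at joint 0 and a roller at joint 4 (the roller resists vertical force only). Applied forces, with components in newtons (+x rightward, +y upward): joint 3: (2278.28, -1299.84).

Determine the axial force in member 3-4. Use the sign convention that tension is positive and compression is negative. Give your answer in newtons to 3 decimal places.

-2977.032

N=5 nodes, M=7 members, R=3 reactions → 2N=10, M+R=10
member 0 (0-1): L=1.9747, (cx,cy)=(0.2795,0.9601)
member 1 (0-2): L=1.1840, (cx,cy)=(1.0000,0.0000)
member 2 (1-2): L=1.9986, (cx,cy)=(0.3162,-0.9487)
member 3 (1-3): L=1.2356, (cx,cy)=(0.9979,0.0647)
member 4 (2-3): L=2.0654, (cx,cy)=(0.2910,0.9567)
member 5 (2-4): L=1.2160, (cx,cy)=(1.0000,0.0000)
member 6 (3-4): L=2.0695, (cx,cy)=(0.2972,-0.9548)
solve A·x = −loads:
  F[0-1] = +1606.7514 N (tension)
  F[0-2] = +1829.1395 N (tension)
  F[1-2] = -1561.6561 N (compression)
  F[1-3] = +944.9623 N (tension)
  F[2-3] = +1548.5271 N (tension)
  F[2-4] = +884.6974 N (tension)
  F[3-4] = -2977.0325 N (compression)
  Rx@0 = -2278.2800 N
  Ry@0 = -1542.6999 N
  Ry@4 = +2842.5399 N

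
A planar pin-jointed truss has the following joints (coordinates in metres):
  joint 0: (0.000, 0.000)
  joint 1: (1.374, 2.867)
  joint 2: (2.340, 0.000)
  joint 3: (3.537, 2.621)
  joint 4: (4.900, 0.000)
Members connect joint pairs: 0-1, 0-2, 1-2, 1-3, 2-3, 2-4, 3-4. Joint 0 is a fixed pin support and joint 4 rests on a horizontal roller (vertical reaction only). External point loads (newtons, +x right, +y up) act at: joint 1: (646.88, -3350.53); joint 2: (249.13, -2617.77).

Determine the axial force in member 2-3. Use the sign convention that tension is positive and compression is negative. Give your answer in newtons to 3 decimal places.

N=5 nodes, M=7 members, R=3 reactions → 2N=10, M+R=10
member 0 (0-1): L=3.1792, (cx,cy)=(0.4322,0.9018)
member 1 (0-2): L=2.3400, (cx,cy)=(1.0000,0.0000)
member 2 (1-2): L=3.0254, (cx,cy)=(0.3193,-0.9477)
member 3 (1-3): L=2.1769, (cx,cy)=(0.9936,-0.1130)
member 4 (2-3): L=2.8814, (cx,cy)=(0.4154,0.9096)
member 5 (2-4): L=2.5600, (cx,cy)=(1.0000,0.0000)
member 6 (3-4): L=2.9542, (cx,cy)=(0.4614,-0.8872)
solve A·x = −loads:
  F[0-1] = -3770.4812 N (compression)
  F[0-2] = +2525.5321 N (tension)
  F[1-2] = +338.5586 N (tension)
  F[1-3] = -2399.8758 N (compression)
  F[2-3] = +2525.1348 N (tension)
  F[2-4] = +1335.5036 N (tension)
  F[3-4] = -2894.6224 N (compression)
  Rx@0 = -896.0100 N
  Ry@0 = +3400.1745 N
  Ry@4 = +2568.1255 N

2525.135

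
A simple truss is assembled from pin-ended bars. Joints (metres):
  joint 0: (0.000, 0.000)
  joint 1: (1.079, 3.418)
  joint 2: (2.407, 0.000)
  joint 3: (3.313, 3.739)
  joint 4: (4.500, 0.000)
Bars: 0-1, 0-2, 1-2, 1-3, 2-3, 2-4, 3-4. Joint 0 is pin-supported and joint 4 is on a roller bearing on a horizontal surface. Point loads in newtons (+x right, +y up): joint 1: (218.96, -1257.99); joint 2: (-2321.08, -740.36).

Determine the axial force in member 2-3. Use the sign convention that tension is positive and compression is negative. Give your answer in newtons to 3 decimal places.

963.044

N=5 nodes, M=7 members, R=3 reactions → 2N=10, M+R=10
member 0 (0-1): L=3.5843, (cx,cy)=(0.3010,0.9536)
member 1 (0-2): L=2.4070, (cx,cy)=(1.0000,0.0000)
member 2 (1-2): L=3.6669, (cx,cy)=(0.3622,-0.9321)
member 3 (1-3): L=2.2569, (cx,cy)=(0.9898,0.1422)
member 4 (2-3): L=3.8472, (cx,cy)=(0.2355,0.9719)
member 5 (2-4): L=2.0930, (cx,cy)=(1.0000,0.0000)
member 6 (3-4): L=3.9229, (cx,cy)=(0.3026,-0.9531)
solve A·x = −loads:
  F[0-1] = -1189.5709 N (compression)
  F[0-2] = -1744.0141 N (compression)
  F[1-2] = -209.8434 N (compression)
  F[1-3] = -506.2160 N (compression)
  F[2-3] = +963.0439 N (tension)
  F[2-4] = +274.2769 N (tension)
  F[3-4] = -906.4523 N (compression)
  Rx@0 = +2102.1200 N
  Ry@0 = +1134.3893 N
  Ry@4 = +863.9607 N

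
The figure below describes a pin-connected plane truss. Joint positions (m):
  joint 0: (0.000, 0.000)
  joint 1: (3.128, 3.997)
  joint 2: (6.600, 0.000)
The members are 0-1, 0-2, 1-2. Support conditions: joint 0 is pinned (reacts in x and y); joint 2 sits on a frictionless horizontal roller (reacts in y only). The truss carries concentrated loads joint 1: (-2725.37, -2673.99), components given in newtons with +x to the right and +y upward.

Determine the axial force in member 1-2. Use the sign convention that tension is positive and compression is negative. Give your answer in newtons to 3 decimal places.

507.574

N=3 nodes, M=3 members, R=3 reactions → 2N=6, M+R=6
member 0 (0-1): L=5.0755, (cx,cy)=(0.6163,0.7875)
member 1 (0-2): L=6.6000, (cx,cy)=(1.0000,0.0000)
member 2 (1-2): L=5.2944, (cx,cy)=(0.6558,-0.7549)
solve A·x = −loads:
  F[0-1] = -3882.0695 N (compression)
  F[0-2] = -332.8598 N (compression)
  F[1-2] = +507.5739 N (tension)
  Rx@0 = +2725.3700 N
  Ry@0 = +3057.1814 N
  Ry@2 = -383.1914 N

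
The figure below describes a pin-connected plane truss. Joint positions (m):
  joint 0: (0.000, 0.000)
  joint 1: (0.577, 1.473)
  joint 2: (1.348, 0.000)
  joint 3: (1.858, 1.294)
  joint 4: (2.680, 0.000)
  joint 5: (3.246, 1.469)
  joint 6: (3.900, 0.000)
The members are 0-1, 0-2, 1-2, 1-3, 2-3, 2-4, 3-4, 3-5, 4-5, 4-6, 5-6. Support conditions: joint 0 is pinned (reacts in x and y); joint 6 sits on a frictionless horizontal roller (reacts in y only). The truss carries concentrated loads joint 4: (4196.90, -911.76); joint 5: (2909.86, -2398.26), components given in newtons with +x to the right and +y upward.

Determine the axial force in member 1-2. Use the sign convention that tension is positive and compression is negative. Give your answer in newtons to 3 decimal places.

-524.894

N=7 nodes, M=11 members, R=3 reactions → 2N=14, M+R=14
member 0 (0-1): L=1.5820, (cx,cy)=(0.3647,0.9311)
member 1 (0-2): L=1.3480, (cx,cy)=(1.0000,0.0000)
member 2 (1-2): L=1.6626, (cx,cy)=(0.4637,-0.8860)
member 3 (1-3): L=1.2934, (cx,cy)=(0.9904,-0.1384)
member 4 (2-3): L=1.3909, (cx,cy)=(0.3667,0.9303)
member 5 (2-4): L=1.3320, (cx,cy)=(1.0000,0.0000)
member 6 (3-4): L=1.5330, (cx,cy)=(0.5362,-0.8441)
member 7 (3-5): L=1.3990, (cx,cy)=(0.9921,0.1251)
member 8 (4-5): L=1.5743, (cx,cy)=(0.3595,0.9331)
member 9 (4-6): L=1.2200, (cx,cy)=(1.0000,0.0000)
member 10 (5-6): L=1.6080, (cx,cy)=(0.4067,-0.9136)
solve A·x = −loads:
  F[0-1] = +438.8948 N (tension)
  F[0-2] = +6946.6806 N (tension)
  F[1-2] = -524.8944 N (compression)
  F[1-3] = +407.4127 N (tension)
  F[2-3] = +499.8578 N (tension)
  F[2-4] = +6519.9819 N (tension)
  F[3-4] = -367.0951 N (compression)
  F[3-5] = +789.8182 N (tension)
  F[4-5] = +1309.1619 N (tension)
  F[4-6] = +1655.5595 N (tension)
  F[5-6] = -4070.5602 N (compression)
  Rx@0 = -7106.7600 N
  Ry@0 = -408.6603 N
  Ry@6 = +3718.6803 N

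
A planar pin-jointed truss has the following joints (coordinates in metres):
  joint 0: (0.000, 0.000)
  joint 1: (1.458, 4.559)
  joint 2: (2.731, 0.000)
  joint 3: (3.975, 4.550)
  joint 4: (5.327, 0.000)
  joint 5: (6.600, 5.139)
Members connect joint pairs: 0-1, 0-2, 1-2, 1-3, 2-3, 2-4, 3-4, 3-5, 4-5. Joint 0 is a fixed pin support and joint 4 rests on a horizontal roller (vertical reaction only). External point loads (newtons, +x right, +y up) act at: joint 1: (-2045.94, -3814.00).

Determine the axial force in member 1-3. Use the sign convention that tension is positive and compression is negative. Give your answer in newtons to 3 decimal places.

403.034

N=6 nodes, M=9 members, R=3 reactions → 2N=12, M+R=12
member 0 (0-1): L=4.7865, (cx,cy)=(0.3046,0.9525)
member 1 (0-2): L=2.7310, (cx,cy)=(1.0000,0.0000)
member 2 (1-2): L=4.7334, (cx,cy)=(0.2689,-0.9632)
member 3 (1-3): L=2.5170, (cx,cy)=(1.0000,-0.0036)
member 4 (2-3): L=4.7170, (cx,cy)=(0.2637,0.9646)
member 5 (2-4): L=2.5960, (cx,cy)=(1.0000,0.0000)
member 6 (3-4): L=4.7466, (cx,cy)=(0.2848,-0.9586)
member 7 (3-5): L=2.6903, (cx,cy)=(0.9757,0.2189)
member 8 (4-5): L=5.2943, (cx,cy)=(0.2404,0.9707)
solve A·x = −loads:
  F[0-1] = -4746.6554 N (compression)
  F[0-2] = -600.0663 N (compression)
  F[1-2] = +732.6339 N (tension)
  F[1-3] = +403.0341 N (tension)
  F[2-3] = -731.5399 N (compression)
  F[2-4] = -210.1045 N (compression)
  F[3-4] = +737.6378 N (tension)
  F[3-5] = +0.0000 N (tension)
  F[4-5] = -0.0000 N (compression)
  Rx@0 = +2045.9400 N
  Ry@0 = +4521.0825 N
  Ry@4 = -707.0825 N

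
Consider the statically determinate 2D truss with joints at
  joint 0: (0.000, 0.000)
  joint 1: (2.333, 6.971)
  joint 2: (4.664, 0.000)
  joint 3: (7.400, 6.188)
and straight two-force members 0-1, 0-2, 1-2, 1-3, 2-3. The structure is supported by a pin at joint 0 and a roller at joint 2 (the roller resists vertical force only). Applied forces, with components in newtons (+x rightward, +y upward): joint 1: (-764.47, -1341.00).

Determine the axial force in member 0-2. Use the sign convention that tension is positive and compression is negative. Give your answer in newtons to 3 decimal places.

N=4 nodes, M=5 members, R=3 reactions → 2N=8, M+R=8
member 0 (0-1): L=7.3510, (cx,cy)=(0.3174,0.9483)
member 1 (0-2): L=4.6640, (cx,cy)=(1.0000,0.0000)
member 2 (1-2): L=7.3504, (cx,cy)=(0.3171,-0.9484)
member 3 (1-3): L=5.1271, (cx,cy)=(0.9883,-0.1527)
member 4 (2-3): L=6.7659, (cx,cy)=(0.4044,0.9146)
solve A·x = −loads:
  F[0-1] = -1911.6487 N (compression)
  F[0-2] = -157.7696 N (compression)
  F[1-2] = +497.4989 N (tension)
  F[1-3] = -0.0000 N (tension)
  F[2-3] = +0.0000 N (tension)
  Rx@0 = +764.4700 N
  Ry@0 = +1812.8198 N
  Ry@2 = -471.8198 N

-157.770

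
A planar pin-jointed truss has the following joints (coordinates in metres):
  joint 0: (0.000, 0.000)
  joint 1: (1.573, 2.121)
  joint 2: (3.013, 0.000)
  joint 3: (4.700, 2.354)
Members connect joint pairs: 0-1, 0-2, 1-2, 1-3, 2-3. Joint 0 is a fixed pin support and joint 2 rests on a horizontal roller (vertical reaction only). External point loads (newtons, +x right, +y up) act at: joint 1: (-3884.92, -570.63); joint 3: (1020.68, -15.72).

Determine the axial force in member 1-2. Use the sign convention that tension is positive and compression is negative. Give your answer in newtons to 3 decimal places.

N=4 nodes, M=5 members, R=3 reactions → 2N=8, M+R=8
member 0 (0-1): L=2.6406, (cx,cy)=(0.5957,0.8032)
member 1 (0-2): L=3.0130, (cx,cy)=(1.0000,0.0000)
member 2 (1-2): L=2.5636, (cx,cy)=(0.5617,-0.8273)
member 3 (1-3): L=3.1357, (cx,cy)=(0.9972,0.0743)
member 4 (2-3): L=2.8961, (cx,cy)=(0.5825,0.8128)
solve A·x = −loads:
  F[0-1] = -2740.5723 N (compression)
  F[0-2] = -1231.7103 N (compression)
  F[1-2] = +2069.1242 N (tension)
  F[1-3] = +1093.1818 N (tension)
  F[2-3] = -119.2761 N (compression)
  Rx@0 = +2864.2400 N
  Ry@0 = +2201.2686 N
  Ry@2 = -1614.9186 N

2069.124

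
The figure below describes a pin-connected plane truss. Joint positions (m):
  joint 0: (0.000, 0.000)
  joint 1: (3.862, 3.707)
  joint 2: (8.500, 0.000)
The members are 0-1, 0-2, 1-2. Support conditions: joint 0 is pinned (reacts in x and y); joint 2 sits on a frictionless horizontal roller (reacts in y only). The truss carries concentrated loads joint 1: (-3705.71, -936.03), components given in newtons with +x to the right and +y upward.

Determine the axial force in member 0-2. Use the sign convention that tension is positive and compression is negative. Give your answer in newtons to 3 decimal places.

N=3 nodes, M=3 members, R=3 reactions → 2N=6, M+R=6
member 0 (0-1): L=5.3532, (cx,cy)=(0.7214,0.6925)
member 1 (0-2): L=8.5000, (cx,cy)=(1.0000,0.0000)
member 2 (1-2): L=5.9374, (cx,cy)=(0.7811,-0.6243)
solve A·x = −loads:
  F[0-1] = -3071.3719 N (compression)
  F[0-2] = -1489.9122 N (compression)
  F[1-2] = +1907.3365 N (tension)
  Rx@0 = +3705.7100 N
  Ry@0 = +2126.8675 N
  Ry@2 = -1190.8375 N

-1489.912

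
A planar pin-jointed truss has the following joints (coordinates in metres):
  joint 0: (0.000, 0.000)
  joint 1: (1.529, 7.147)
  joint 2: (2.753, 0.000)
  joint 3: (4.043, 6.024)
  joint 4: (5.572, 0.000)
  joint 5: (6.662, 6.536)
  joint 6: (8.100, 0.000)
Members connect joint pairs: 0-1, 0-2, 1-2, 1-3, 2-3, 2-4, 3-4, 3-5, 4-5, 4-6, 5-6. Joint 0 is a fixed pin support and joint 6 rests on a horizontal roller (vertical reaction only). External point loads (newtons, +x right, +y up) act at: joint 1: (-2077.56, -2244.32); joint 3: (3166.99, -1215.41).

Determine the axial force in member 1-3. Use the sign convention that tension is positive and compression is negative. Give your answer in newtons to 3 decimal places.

2048.465

N=7 nodes, M=11 members, R=3 reactions → 2N=14, M+R=14
member 0 (0-1): L=7.3087, (cx,cy)=(0.2092,0.9779)
member 1 (0-2): L=2.7530, (cx,cy)=(1.0000,0.0000)
member 2 (1-2): L=7.2511, (cx,cy)=(0.1688,-0.9856)
member 3 (1-3): L=2.7534, (cx,cy)=(0.9130,-0.4079)
member 4 (2-3): L=6.1606, (cx,cy)=(0.2094,0.9778)
member 5 (2-4): L=2.8190, (cx,cy)=(1.0000,0.0000)
member 6 (3-4): L=6.2150, (cx,cy)=(0.2460,-0.9693)
member 7 (3-5): L=2.6686, (cx,cy)=(0.9814,0.1919)
member 8 (4-5): L=6.6263, (cx,cy)=(0.1645,0.9864)
member 9 (4-6): L=2.5280, (cx,cy)=(1.0000,0.0000)
member 10 (5-6): L=6.6923, (cx,cy)=(0.2149,-0.9766)
solve A·x = −loads:
  F[0-1] = -1950.4070 N (compression)
  F[0-2] = +1497.4591 N (tension)
  F[1-2] = -1189.6213 N (compression)
  F[1-3] = +2048.4645 N (tension)
  F[2-3] = +1199.1337 N (tension)
  F[2-4] = +1045.5535 N (tension)
  F[3-4] = -1726.9009 N (compression)
  F[3-5] = -632.4563 N (compression)
  F[4-5] = +1696.9419 N (tension)
  F[4-6] = +341.5648 N (tension)
  F[5-6] = -1589.6110 N (compression)
  Rx@0 = -1089.4300 N
  Ry@0 = +1907.2492 N
  Ry@6 = +1552.4808 N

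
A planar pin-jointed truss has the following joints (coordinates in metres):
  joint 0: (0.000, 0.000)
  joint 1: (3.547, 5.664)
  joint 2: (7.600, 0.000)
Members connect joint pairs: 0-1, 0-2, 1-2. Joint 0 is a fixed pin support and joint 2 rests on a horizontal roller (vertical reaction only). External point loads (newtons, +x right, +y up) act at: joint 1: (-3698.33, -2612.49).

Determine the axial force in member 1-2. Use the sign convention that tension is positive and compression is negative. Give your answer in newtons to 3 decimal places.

N=3 nodes, M=3 members, R=3 reactions → 2N=6, M+R=6
member 0 (0-1): L=6.6830, (cx,cy)=(0.5308,0.8475)
member 1 (0-2): L=7.6000, (cx,cy)=(1.0000,0.0000)
member 2 (1-2): L=6.9647, (cx,cy)=(0.5819,-0.8132)
solve A·x = −loads:
  F[0-1] = -4895.9402 N (compression)
  F[0-2] = -1099.8002 N (compression)
  F[1-2] = +1889.9163 N (tension)
  Rx@0 = +3698.3300 N
  Ry@0 = +4149.4425 N
  Ry@2 = -1536.9525 N

1889.916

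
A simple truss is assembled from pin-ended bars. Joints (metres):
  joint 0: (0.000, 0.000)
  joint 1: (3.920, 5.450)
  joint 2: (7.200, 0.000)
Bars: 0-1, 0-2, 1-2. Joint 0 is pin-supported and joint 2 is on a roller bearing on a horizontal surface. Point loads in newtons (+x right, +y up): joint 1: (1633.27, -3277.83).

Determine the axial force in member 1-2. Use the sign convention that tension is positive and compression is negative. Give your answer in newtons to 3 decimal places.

-3525.789

N=3 nodes, M=3 members, R=3 reactions → 2N=6, M+R=6
member 0 (0-1): L=6.7133, (cx,cy)=(0.5839,0.8118)
member 1 (0-2): L=7.2000, (cx,cy)=(1.0000,0.0000)
member 2 (1-2): L=6.3609, (cx,cy)=(0.5157,-0.8568)
solve A·x = −loads:
  F[0-1] = -316.4988 N (compression)
  F[0-2] = +1818.0775 N (tension)
  F[1-2] = -3525.7890 N (compression)
  Rx@0 = -1633.2700 N
  Ry@0 = +256.9390 N
  Ry@2 = +3020.8910 N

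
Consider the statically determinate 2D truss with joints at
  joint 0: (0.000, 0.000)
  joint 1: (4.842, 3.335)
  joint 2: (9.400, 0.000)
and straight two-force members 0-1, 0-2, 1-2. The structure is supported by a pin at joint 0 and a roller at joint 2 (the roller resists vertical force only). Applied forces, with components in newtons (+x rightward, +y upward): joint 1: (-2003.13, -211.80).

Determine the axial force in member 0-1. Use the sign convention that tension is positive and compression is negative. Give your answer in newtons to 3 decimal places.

-1433.945

N=3 nodes, M=3 members, R=3 reactions → 2N=6, M+R=6
member 0 (0-1): L=5.8794, (cx,cy)=(0.8236,0.5672)
member 1 (0-2): L=9.4000, (cx,cy)=(1.0000,0.0000)
member 2 (1-2): L=5.6478, (cx,cy)=(0.8070,-0.5905)
solve A·x = −loads:
  F[0-1] = -1433.9453 N (compression)
  F[0-2] = -822.1968 N (compression)
  F[1-2] = +1018.7800 N (tension)
  Rx@0 = +2003.1300 N
  Ry@0 = +813.3854 N
  Ry@2 = -601.5854 N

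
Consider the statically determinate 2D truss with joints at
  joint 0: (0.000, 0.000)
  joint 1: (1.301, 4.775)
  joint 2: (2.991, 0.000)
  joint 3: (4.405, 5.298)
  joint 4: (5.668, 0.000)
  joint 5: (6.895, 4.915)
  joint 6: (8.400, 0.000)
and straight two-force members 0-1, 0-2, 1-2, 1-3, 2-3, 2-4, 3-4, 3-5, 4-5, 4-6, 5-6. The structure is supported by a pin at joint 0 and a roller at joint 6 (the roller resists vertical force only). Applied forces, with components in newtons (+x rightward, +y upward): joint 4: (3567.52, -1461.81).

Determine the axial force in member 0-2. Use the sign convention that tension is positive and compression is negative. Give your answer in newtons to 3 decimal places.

3697.058

N=7 nodes, M=11 members, R=3 reactions → 2N=14, M+R=14
member 0 (0-1): L=4.9491, (cx,cy)=(0.2629,0.9648)
member 1 (0-2): L=2.9910, (cx,cy)=(1.0000,0.0000)
member 2 (1-2): L=5.0652, (cx,cy)=(0.3336,-0.9427)
member 3 (1-3): L=3.1478, (cx,cy)=(0.9861,0.1662)
member 4 (2-3): L=5.4834, (cx,cy)=(0.2579,0.9662)
member 5 (2-4): L=2.6770, (cx,cy)=(1.0000,0.0000)
member 6 (3-4): L=5.4465, (cx,cy)=(0.2319,-0.9727)
member 7 (3-5): L=2.5193, (cx,cy)=(0.9884,-0.1520)
member 8 (4-5): L=5.0658, (cx,cy)=(0.2422,0.9702)
member 9 (4-6): L=2.7320, (cx,cy)=(1.0000,0.0000)
member 10 (5-6): L=5.1403, (cx,cy)=(0.2928,-0.9562)
solve A·x = −loads:
  F[0-1] = -492.7674 N (compression)
  F[0-2] = +3697.0577 N (tension)
  F[1-2] = +454.1028 N (tension)
  F[1-3] = -285.0089 N (compression)
  F[2-3] = -443.0663 N (compression)
  F[2-4] = +3962.8195 N (tension)
  F[3-4] = +572.2497 N (tension)
  F[3-5] = -534.2101 N (compression)
  F[4-5] = +932.9386 N (tension)
  F[4-6] = +302.0330 N (tension)
  F[5-6] = -1031.5799 N (compression)
  Rx@0 = -3567.5200 N
  Ry@0 = +475.4363 N
  Ry@6 = +986.3737 N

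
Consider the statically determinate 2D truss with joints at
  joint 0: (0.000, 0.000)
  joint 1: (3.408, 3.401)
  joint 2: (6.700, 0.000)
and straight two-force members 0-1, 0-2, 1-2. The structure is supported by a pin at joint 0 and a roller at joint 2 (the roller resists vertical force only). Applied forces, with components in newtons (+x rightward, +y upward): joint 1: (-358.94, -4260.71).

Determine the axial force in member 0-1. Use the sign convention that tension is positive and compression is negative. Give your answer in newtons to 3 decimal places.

N=3 nodes, M=3 members, R=3 reactions → 2N=6, M+R=6
member 0 (0-1): L=4.8147, (cx,cy)=(0.7078,0.7064)
member 1 (0-2): L=6.7000, (cx,cy)=(1.0000,0.0000)
member 2 (1-2): L=4.7333, (cx,cy)=(0.6955,-0.7185)
solve A·x = −loads:
  F[0-1] = -3221.6020 N (compression)
  F[0-2] = +1921.4173 N (tension)
  F[1-2] = -2762.6463 N (compression)
  Rx@0 = +358.9400 N
  Ry@0 = +2275.6735 N
  Ry@2 = +1985.0365 N

-3221.602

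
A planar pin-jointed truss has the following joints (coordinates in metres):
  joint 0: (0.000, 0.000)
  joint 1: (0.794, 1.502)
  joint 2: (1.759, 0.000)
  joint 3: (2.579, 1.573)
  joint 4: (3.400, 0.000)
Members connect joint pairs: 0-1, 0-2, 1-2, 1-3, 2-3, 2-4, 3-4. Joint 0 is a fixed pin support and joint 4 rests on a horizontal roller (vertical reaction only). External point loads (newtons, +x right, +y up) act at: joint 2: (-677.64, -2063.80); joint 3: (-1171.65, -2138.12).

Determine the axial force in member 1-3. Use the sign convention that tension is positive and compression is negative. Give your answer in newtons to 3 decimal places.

-2347.868

N=5 nodes, M=7 members, R=3 reactions → 2N=10, M+R=10
member 0 (0-1): L=1.6990, (cx,cy)=(0.4673,0.8841)
member 1 (0-2): L=1.7590, (cx,cy)=(1.0000,0.0000)
member 2 (1-2): L=1.7853, (cx,cy)=(0.5405,-0.8413)
member 3 (1-3): L=1.7864, (cx,cy)=(0.9992,0.0397)
member 4 (2-3): L=1.7739, (cx,cy)=(0.4623,0.8867)
member 5 (2-4): L=1.6410, (cx,cy)=(1.0000,0.0000)
member 6 (3-4): L=1.7744, (cx,cy)=(0.4627,-0.8865)
solve A·x = −loads:
  F[0-1] = -2323.8330 N (compression)
  F[0-2] = -763.2542 N (compression)
  F[1-2] = +2330.9992 N (tension)
  F[1-3] = -2347.8685 N (compression)
  F[2-3] = +115.7878 N (tension)
  F[2-4] = +1120.8396 N (tension)
  F[3-4] = -2422.3851 N (compression)
  Rx@0 = +1849.2900 N
  Ry@0 = +2054.4405 N
  Ry@4 = +2147.4795 N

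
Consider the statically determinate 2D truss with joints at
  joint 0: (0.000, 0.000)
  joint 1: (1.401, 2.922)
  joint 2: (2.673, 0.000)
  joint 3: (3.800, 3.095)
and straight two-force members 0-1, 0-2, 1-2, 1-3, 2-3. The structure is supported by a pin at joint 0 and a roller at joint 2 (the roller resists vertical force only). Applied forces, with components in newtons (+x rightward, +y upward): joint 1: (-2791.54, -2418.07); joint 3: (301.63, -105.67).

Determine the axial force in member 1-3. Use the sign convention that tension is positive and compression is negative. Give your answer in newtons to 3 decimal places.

350.187

N=4 nodes, M=5 members, R=3 reactions → 2N=8, M+R=8
member 0 (0-1): L=3.2405, (cx,cy)=(0.4323,0.9017)
member 1 (0-2): L=2.6730, (cx,cy)=(1.0000,0.0000)
member 2 (1-2): L=3.1869, (cx,cy)=(0.3991,-0.9169)
member 3 (1-3): L=2.4052, (cx,cy)=(0.9974,0.0719)
member 4 (2-3): L=3.2938, (cx,cy)=(0.3422,0.9396)
solve A·x = −loads:
  F[0-1] = -4223.6006 N (compression)
  F[0-2] = -663.8795 N (compression)
  F[1-2] = +1543.8966 N (tension)
  F[1-3] = +350.1870 N (tension)
  F[2-3] = -139.2633 N (compression)
  Rx@0 = +2489.9100 N
  Ry@0 = +3808.4661 N
  Ry@2 = -1284.7261 N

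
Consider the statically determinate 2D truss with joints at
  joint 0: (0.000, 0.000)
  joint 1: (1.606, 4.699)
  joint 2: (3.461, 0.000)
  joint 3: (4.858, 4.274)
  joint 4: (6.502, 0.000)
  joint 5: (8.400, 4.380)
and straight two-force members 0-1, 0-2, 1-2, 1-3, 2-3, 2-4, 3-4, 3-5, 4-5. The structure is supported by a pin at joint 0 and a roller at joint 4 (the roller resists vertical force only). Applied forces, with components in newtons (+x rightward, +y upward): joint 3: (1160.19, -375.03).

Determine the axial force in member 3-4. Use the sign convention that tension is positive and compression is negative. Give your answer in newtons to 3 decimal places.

N=6 nodes, M=9 members, R=3 reactions → 2N=12, M+R=12
member 0 (0-1): L=4.9659, (cx,cy)=(0.3234,0.9463)
member 1 (0-2): L=3.4610, (cx,cy)=(1.0000,0.0000)
member 2 (1-2): L=5.0519, (cx,cy)=(0.3672,-0.9301)
member 3 (1-3): L=3.2797, (cx,cy)=(0.9916,-0.1296)
member 4 (2-3): L=4.4965, (cx,cy)=(0.3107,0.9505)
member 5 (2-4): L=3.0410, (cx,cy)=(1.0000,0.0000)
member 6 (3-4): L=4.5793, (cx,cy)=(0.3590,-0.9333)
member 7 (3-5): L=3.5436, (cx,cy)=(0.9996,0.0299)
member 8 (4-5): L=4.7736, (cx,cy)=(0.3976,0.9176)
solve A·x = −loads:
  F[0-1] = +705.7368 N (tension)
  F[0-2] = +931.9492 N (tension)
  F[1-2] = -790.8313 N (compression)
  F[1-3] = +523.0356 N (tension)
  F[2-3] = +773.8862 N (tension)
  F[2-4] = +401.1300 N (tension)
  F[3-4] = -1117.3277 N (compression)
  F[3-5] = +0.0000 N (tension)
  F[4-5] = -0.0000 N (compression)
  Rx@0 = -1160.1900 N
  Ry@0 = -667.8103 N
  Ry@4 = +1042.8403 N

-1117.328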